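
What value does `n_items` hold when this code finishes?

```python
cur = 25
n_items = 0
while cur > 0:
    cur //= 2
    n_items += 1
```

Let's trace through this code step by step.

Initialize: cur = 25
Initialize: n_items = 0
Entering loop: while cur > 0:

After execution: n_items = 5
5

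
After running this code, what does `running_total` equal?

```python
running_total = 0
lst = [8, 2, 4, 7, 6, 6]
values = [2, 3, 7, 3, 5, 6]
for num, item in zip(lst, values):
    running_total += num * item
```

Let's trace through this code step by step.

Initialize: running_total = 0
Initialize: lst = [8, 2, 4, 7, 6, 6]
Initialize: values = [2, 3, 7, 3, 5, 6]
Entering loop: for num, item in zip(lst, values):

After execution: running_total = 137
137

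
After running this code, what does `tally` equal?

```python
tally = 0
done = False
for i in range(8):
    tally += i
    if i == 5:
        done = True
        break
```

Let's trace through this code step by step.

Initialize: tally = 0
Initialize: done = False
Entering loop: for i in range(8):

After execution: tally = 15
15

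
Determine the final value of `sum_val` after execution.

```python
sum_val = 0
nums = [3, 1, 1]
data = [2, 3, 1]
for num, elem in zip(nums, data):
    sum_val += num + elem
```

Let's trace through this code step by step.

Initialize: sum_val = 0
Initialize: nums = [3, 1, 1]
Initialize: data = [2, 3, 1]
Entering loop: for num, elem in zip(nums, data):

After execution: sum_val = 11
11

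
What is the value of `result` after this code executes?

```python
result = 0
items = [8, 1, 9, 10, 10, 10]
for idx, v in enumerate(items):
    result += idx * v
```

Let's trace through this code step by step.

Initialize: result = 0
Initialize: items = [8, 1, 9, 10, 10, 10]
Entering loop: for idx, v in enumerate(items):

After execution: result = 139
139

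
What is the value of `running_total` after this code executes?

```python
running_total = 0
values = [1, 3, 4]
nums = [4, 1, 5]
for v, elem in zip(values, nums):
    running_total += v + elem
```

Let's trace through this code step by step.

Initialize: running_total = 0
Initialize: values = [1, 3, 4]
Initialize: nums = [4, 1, 5]
Entering loop: for v, elem in zip(values, nums):

After execution: running_total = 18
18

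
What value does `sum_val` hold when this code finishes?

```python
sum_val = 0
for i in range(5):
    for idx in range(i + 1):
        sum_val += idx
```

Let's trace through this code step by step.

Initialize: sum_val = 0
Entering loop: for i in range(5):

After execution: sum_val = 20
20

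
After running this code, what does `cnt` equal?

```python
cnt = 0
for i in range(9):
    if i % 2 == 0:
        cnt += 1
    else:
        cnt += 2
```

Let's trace through this code step by step.

Initialize: cnt = 0
Entering loop: for i in range(9):

After execution: cnt = 13
13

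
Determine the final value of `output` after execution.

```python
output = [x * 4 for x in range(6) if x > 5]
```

Let's trace through this code step by step.

Initialize: output = [x * 4 for x in range(6) if x > 5]

After execution: output = []
[]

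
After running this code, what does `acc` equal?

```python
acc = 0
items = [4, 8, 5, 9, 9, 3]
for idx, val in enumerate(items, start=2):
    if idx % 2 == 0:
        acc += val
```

Let's trace through this code step by step.

Initialize: acc = 0
Initialize: items = [4, 8, 5, 9, 9, 3]
Entering loop: for idx, val in enumerate(items, start=2):

After execution: acc = 18
18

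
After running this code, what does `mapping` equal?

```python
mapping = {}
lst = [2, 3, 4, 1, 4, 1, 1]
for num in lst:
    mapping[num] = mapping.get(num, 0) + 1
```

Let's trace through this code step by step.

Initialize: mapping = {}
Initialize: lst = [2, 3, 4, 1, 4, 1, 1]
Entering loop: for num in lst:

After execution: mapping = {2: 1, 3: 1, 4: 2, 1: 3}
{2: 1, 3: 1, 4: 2, 1: 3}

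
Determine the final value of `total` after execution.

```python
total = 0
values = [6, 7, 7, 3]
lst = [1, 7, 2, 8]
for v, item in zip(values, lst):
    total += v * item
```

Let's trace through this code step by step.

Initialize: total = 0
Initialize: values = [6, 7, 7, 3]
Initialize: lst = [1, 7, 2, 8]
Entering loop: for v, item in zip(values, lst):

After execution: total = 93
93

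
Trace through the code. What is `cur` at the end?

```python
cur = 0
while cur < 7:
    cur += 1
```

Let's trace through this code step by step.

Initialize: cur = 0
Entering loop: while cur < 7:

After execution: cur = 7
7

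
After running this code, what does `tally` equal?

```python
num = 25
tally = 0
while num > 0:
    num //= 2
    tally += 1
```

Let's trace through this code step by step.

Initialize: num = 25
Initialize: tally = 0
Entering loop: while num > 0:

After execution: tally = 5
5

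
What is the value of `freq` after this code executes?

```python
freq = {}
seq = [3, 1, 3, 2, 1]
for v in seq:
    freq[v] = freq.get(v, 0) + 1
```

Let's trace through this code step by step.

Initialize: freq = {}
Initialize: seq = [3, 1, 3, 2, 1]
Entering loop: for v in seq:

After execution: freq = {3: 2, 1: 2, 2: 1}
{3: 2, 1: 2, 2: 1}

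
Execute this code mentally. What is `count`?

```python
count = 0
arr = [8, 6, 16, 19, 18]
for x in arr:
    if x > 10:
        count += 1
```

Let's trace through this code step by step.

Initialize: count = 0
Initialize: arr = [8, 6, 16, 19, 18]
Entering loop: for x in arr:

After execution: count = 3
3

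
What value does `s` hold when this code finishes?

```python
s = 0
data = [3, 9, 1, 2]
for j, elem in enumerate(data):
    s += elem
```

Let's trace through this code step by step.

Initialize: s = 0
Initialize: data = [3, 9, 1, 2]
Entering loop: for j, elem in enumerate(data):

After execution: s = 15
15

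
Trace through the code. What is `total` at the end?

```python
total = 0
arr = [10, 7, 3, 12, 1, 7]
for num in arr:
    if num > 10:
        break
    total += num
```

Let's trace through this code step by step.

Initialize: total = 0
Initialize: arr = [10, 7, 3, 12, 1, 7]
Entering loop: for num in arr:

After execution: total = 20
20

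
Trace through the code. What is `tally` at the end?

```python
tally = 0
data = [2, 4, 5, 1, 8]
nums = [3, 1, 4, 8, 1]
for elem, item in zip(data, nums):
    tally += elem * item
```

Let's trace through this code step by step.

Initialize: tally = 0
Initialize: data = [2, 4, 5, 1, 8]
Initialize: nums = [3, 1, 4, 8, 1]
Entering loop: for elem, item in zip(data, nums):

After execution: tally = 46
46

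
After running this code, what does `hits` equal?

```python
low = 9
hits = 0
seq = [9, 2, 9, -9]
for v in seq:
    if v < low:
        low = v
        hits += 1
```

Let's trace through this code step by step.

Initialize: low = 9
Initialize: hits = 0
Initialize: seq = [9, 2, 9, -9]
Entering loop: for v in seq:

After execution: hits = 2
2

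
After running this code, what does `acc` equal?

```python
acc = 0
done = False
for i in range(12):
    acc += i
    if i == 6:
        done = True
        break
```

Let's trace through this code step by step.

Initialize: acc = 0
Initialize: done = False
Entering loop: for i in range(12):

After execution: acc = 21
21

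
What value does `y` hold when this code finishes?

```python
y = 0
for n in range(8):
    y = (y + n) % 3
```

Let's trace through this code step by step.

Initialize: y = 0
Entering loop: for n in range(8):

After execution: y = 1
1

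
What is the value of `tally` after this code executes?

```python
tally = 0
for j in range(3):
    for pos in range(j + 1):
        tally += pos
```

Let's trace through this code step by step.

Initialize: tally = 0
Entering loop: for j in range(3):

After execution: tally = 4
4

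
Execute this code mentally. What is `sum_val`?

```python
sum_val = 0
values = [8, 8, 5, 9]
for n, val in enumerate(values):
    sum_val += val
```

Let's trace through this code step by step.

Initialize: sum_val = 0
Initialize: values = [8, 8, 5, 9]
Entering loop: for n, val in enumerate(values):

After execution: sum_val = 30
30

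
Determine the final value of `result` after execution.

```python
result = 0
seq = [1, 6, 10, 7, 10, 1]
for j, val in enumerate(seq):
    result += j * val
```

Let's trace through this code step by step.

Initialize: result = 0
Initialize: seq = [1, 6, 10, 7, 10, 1]
Entering loop: for j, val in enumerate(seq):

After execution: result = 92
92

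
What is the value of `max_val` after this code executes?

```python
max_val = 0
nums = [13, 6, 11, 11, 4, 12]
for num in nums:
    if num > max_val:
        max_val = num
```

Let's trace through this code step by step.

Initialize: max_val = 0
Initialize: nums = [13, 6, 11, 11, 4, 12]
Entering loop: for num in nums:

After execution: max_val = 13
13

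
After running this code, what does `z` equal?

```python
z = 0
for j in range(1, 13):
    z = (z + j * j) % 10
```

Let's trace through this code step by step.

Initialize: z = 0
Entering loop: for j in range(1, 13):

After execution: z = 0
0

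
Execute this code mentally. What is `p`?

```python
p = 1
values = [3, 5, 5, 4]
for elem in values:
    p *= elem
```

Let's trace through this code step by step.

Initialize: p = 1
Initialize: values = [3, 5, 5, 4]
Entering loop: for elem in values:

After execution: p = 300
300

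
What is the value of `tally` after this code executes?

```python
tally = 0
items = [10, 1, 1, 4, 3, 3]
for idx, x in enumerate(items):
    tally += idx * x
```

Let's trace through this code step by step.

Initialize: tally = 0
Initialize: items = [10, 1, 1, 4, 3, 3]
Entering loop: for idx, x in enumerate(items):

After execution: tally = 42
42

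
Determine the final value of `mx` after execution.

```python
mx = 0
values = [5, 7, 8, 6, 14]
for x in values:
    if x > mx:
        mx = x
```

Let's trace through this code step by step.

Initialize: mx = 0
Initialize: values = [5, 7, 8, 6, 14]
Entering loop: for x in values:

After execution: mx = 14
14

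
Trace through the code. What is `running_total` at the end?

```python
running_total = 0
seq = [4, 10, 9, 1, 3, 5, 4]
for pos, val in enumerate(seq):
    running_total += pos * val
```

Let's trace through this code step by step.

Initialize: running_total = 0
Initialize: seq = [4, 10, 9, 1, 3, 5, 4]
Entering loop: for pos, val in enumerate(seq):

After execution: running_total = 92
92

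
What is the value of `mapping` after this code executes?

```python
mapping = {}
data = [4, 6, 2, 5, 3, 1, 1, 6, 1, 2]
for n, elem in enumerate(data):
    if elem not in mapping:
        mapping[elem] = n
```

Let's trace through this code step by step.

Initialize: mapping = {}
Initialize: data = [4, 6, 2, 5, 3, 1, 1, 6, 1, 2]
Entering loop: for n, elem in enumerate(data):

After execution: mapping = {4: 0, 6: 1, 2: 2, 5: 3, 3: 4, 1: 5}
{4: 0, 6: 1, 2: 2, 5: 3, 3: 4, 1: 5}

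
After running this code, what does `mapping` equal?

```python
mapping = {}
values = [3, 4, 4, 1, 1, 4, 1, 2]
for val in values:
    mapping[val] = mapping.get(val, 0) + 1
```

Let's trace through this code step by step.

Initialize: mapping = {}
Initialize: values = [3, 4, 4, 1, 1, 4, 1, 2]
Entering loop: for val in values:

After execution: mapping = {3: 1, 4: 3, 1: 3, 2: 1}
{3: 1, 4: 3, 1: 3, 2: 1}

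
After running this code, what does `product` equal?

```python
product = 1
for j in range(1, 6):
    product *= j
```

Let's trace through this code step by step.

Initialize: product = 1
Entering loop: for j in range(1, 6):

After execution: product = 120
120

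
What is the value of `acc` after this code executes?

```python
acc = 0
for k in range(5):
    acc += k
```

Let's trace through this code step by step.

Initialize: acc = 0
Entering loop: for k in range(5):

After execution: acc = 10
10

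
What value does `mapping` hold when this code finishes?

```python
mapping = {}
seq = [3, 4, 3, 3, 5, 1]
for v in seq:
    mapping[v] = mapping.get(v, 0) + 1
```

Let's trace through this code step by step.

Initialize: mapping = {}
Initialize: seq = [3, 4, 3, 3, 5, 1]
Entering loop: for v in seq:

After execution: mapping = {3: 3, 4: 1, 5: 1, 1: 1}
{3: 3, 4: 1, 5: 1, 1: 1}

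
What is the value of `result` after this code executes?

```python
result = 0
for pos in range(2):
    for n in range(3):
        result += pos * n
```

Let's trace through this code step by step.

Initialize: result = 0
Entering loop: for pos in range(2):

After execution: result = 3
3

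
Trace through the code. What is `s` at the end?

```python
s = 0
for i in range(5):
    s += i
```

Let's trace through this code step by step.

Initialize: s = 0
Entering loop: for i in range(5):

After execution: s = 10
10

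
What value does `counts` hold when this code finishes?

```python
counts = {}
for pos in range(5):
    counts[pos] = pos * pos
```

Let's trace through this code step by step.

Initialize: counts = {}
Entering loop: for pos in range(5):

After execution: counts = {0: 0, 1: 1, 2: 4, 3: 9, 4: 16}
{0: 0, 1: 1, 2: 4, 3: 9, 4: 16}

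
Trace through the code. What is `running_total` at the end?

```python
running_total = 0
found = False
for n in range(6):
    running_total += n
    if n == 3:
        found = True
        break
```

Let's trace through this code step by step.

Initialize: running_total = 0
Initialize: found = False
Entering loop: for n in range(6):

After execution: running_total = 6
6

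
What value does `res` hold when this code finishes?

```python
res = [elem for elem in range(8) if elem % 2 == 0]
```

Let's trace through this code step by step.

Initialize: res = [elem for elem in range(8) if elem % 2 == 0]

After execution: res = [0, 2, 4, 6]
[0, 2, 4, 6]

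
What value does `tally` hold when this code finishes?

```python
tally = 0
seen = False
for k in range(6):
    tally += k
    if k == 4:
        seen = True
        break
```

Let's trace through this code step by step.

Initialize: tally = 0
Initialize: seen = False
Entering loop: for k in range(6):

After execution: tally = 10
10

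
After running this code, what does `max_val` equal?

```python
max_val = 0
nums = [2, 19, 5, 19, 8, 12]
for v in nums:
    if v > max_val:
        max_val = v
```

Let's trace through this code step by step.

Initialize: max_val = 0
Initialize: nums = [2, 19, 5, 19, 8, 12]
Entering loop: for v in nums:

After execution: max_val = 19
19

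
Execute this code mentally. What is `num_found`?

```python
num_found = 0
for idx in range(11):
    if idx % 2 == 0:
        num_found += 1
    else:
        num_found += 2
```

Let's trace through this code step by step.

Initialize: num_found = 0
Entering loop: for idx in range(11):

After execution: num_found = 16
16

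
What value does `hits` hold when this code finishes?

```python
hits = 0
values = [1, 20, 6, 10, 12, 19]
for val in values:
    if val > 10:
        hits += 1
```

Let's trace through this code step by step.

Initialize: hits = 0
Initialize: values = [1, 20, 6, 10, 12, 19]
Entering loop: for val in values:

After execution: hits = 3
3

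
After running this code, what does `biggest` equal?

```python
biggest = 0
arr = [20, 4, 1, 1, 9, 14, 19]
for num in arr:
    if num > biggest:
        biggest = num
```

Let's trace through this code step by step.

Initialize: biggest = 0
Initialize: arr = [20, 4, 1, 1, 9, 14, 19]
Entering loop: for num in arr:

After execution: biggest = 20
20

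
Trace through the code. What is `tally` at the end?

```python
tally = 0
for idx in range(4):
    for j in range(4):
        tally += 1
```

Let's trace through this code step by step.

Initialize: tally = 0
Entering loop: for idx in range(4):

After execution: tally = 16
16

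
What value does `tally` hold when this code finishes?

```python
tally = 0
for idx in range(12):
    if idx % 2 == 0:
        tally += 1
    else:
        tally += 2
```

Let's trace through this code step by step.

Initialize: tally = 0
Entering loop: for idx in range(12):

After execution: tally = 18
18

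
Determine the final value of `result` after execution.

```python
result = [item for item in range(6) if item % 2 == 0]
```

Let's trace through this code step by step.

Initialize: result = [item for item in range(6) if item % 2 == 0]

After execution: result = [0, 2, 4]
[0, 2, 4]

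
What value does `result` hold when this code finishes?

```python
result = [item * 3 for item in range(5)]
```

Let's trace through this code step by step.

Initialize: result = [item * 3 for item in range(5)]

After execution: result = [0, 3, 6, 9, 12]
[0, 3, 6, 9, 12]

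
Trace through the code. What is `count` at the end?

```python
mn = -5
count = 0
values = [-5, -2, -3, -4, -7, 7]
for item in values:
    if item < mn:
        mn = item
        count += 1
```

Let's trace through this code step by step.

Initialize: mn = -5
Initialize: count = 0
Initialize: values = [-5, -2, -3, -4, -7, 7]
Entering loop: for item in values:

After execution: count = 1
1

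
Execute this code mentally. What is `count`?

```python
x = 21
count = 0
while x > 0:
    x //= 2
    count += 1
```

Let's trace through this code step by step.

Initialize: x = 21
Initialize: count = 0
Entering loop: while x > 0:

After execution: count = 5
5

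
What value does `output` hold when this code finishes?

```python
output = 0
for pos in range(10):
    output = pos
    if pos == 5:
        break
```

Let's trace through this code step by step.

Initialize: output = 0
Entering loop: for pos in range(10):

After execution: output = 5
5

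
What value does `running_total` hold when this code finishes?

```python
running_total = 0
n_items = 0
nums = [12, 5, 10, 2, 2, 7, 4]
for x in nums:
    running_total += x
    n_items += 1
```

Let's trace through this code step by step.

Initialize: running_total = 0
Initialize: n_items = 0
Initialize: nums = [12, 5, 10, 2, 2, 7, 4]
Entering loop: for x in nums:

After execution: running_total = 42
42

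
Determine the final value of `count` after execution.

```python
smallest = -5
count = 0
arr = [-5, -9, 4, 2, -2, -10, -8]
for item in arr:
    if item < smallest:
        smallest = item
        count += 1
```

Let's trace through this code step by step.

Initialize: smallest = -5
Initialize: count = 0
Initialize: arr = [-5, -9, 4, 2, -2, -10, -8]
Entering loop: for item in arr:

After execution: count = 2
2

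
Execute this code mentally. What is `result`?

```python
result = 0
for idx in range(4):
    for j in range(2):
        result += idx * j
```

Let's trace through this code step by step.

Initialize: result = 0
Entering loop: for idx in range(4):

After execution: result = 6
6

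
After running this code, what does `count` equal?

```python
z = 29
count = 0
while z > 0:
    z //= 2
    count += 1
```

Let's trace through this code step by step.

Initialize: z = 29
Initialize: count = 0
Entering loop: while z > 0:

After execution: count = 5
5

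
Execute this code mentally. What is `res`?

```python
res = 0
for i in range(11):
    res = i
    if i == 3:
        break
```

Let's trace through this code step by step.

Initialize: res = 0
Entering loop: for i in range(11):

After execution: res = 3
3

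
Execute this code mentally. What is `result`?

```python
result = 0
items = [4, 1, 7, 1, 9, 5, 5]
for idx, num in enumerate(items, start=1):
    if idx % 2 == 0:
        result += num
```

Let's trace through this code step by step.

Initialize: result = 0
Initialize: items = [4, 1, 7, 1, 9, 5, 5]
Entering loop: for idx, num in enumerate(items, start=1):

After execution: result = 7
7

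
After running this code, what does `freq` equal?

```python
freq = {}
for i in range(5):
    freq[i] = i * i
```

Let's trace through this code step by step.

Initialize: freq = {}
Entering loop: for i in range(5):

After execution: freq = {0: 0, 1: 1, 2: 4, 3: 9, 4: 16}
{0: 0, 1: 1, 2: 4, 3: 9, 4: 16}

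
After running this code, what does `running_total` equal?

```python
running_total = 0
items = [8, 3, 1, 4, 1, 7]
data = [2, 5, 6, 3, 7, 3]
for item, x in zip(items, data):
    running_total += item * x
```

Let's trace through this code step by step.

Initialize: running_total = 0
Initialize: items = [8, 3, 1, 4, 1, 7]
Initialize: data = [2, 5, 6, 3, 7, 3]
Entering loop: for item, x in zip(items, data):

After execution: running_total = 77
77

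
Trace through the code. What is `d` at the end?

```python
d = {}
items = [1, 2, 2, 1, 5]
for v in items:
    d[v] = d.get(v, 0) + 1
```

Let's trace through this code step by step.

Initialize: d = {}
Initialize: items = [1, 2, 2, 1, 5]
Entering loop: for v in items:

After execution: d = {1: 2, 2: 2, 5: 1}
{1: 2, 2: 2, 5: 1}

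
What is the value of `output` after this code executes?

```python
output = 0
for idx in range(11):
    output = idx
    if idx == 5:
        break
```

Let's trace through this code step by step.

Initialize: output = 0
Entering loop: for idx in range(11):

After execution: output = 5
5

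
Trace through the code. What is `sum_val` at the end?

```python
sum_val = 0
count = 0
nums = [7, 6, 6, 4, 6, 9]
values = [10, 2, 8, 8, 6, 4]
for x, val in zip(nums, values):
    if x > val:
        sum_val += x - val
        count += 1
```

Let's trace through this code step by step.

Initialize: sum_val = 0
Initialize: count = 0
Initialize: nums = [7, 6, 6, 4, 6, 9]
Initialize: values = [10, 2, 8, 8, 6, 4]
Entering loop: for x, val in zip(nums, values):

After execution: sum_val = 9
9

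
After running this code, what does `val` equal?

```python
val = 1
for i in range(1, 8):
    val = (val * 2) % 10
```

Let's trace through this code step by step.

Initialize: val = 1
Entering loop: for i in range(1, 8):

After execution: val = 8
8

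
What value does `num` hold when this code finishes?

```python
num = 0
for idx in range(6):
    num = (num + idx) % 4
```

Let's trace through this code step by step.

Initialize: num = 0
Entering loop: for idx in range(6):

After execution: num = 3
3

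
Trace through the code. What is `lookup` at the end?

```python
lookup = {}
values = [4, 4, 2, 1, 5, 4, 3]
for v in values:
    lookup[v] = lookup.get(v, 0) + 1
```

Let's trace through this code step by step.

Initialize: lookup = {}
Initialize: values = [4, 4, 2, 1, 5, 4, 3]
Entering loop: for v in values:

After execution: lookup = {4: 3, 2: 1, 1: 1, 5: 1, 3: 1}
{4: 3, 2: 1, 1: 1, 5: 1, 3: 1}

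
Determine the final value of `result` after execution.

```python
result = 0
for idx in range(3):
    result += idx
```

Let's trace through this code step by step.

Initialize: result = 0
Entering loop: for idx in range(3):

After execution: result = 3
3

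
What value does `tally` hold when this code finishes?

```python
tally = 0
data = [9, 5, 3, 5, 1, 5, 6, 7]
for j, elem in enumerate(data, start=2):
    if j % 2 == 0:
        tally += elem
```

Let's trace through this code step by step.

Initialize: tally = 0
Initialize: data = [9, 5, 3, 5, 1, 5, 6, 7]
Entering loop: for j, elem in enumerate(data, start=2):

After execution: tally = 19
19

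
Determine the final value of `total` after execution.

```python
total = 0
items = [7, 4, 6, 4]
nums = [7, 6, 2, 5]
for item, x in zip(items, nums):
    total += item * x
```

Let's trace through this code step by step.

Initialize: total = 0
Initialize: items = [7, 4, 6, 4]
Initialize: nums = [7, 6, 2, 5]
Entering loop: for item, x in zip(items, nums):

After execution: total = 105
105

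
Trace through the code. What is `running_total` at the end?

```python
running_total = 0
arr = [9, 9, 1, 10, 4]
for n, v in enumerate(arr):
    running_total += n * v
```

Let's trace through this code step by step.

Initialize: running_total = 0
Initialize: arr = [9, 9, 1, 10, 4]
Entering loop: for n, v in enumerate(arr):

After execution: running_total = 57
57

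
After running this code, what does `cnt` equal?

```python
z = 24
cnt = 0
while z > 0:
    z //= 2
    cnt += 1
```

Let's trace through this code step by step.

Initialize: z = 24
Initialize: cnt = 0
Entering loop: while z > 0:

After execution: cnt = 5
5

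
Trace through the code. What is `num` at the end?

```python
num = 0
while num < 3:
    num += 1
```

Let's trace through this code step by step.

Initialize: num = 0
Entering loop: while num < 3:

After execution: num = 3
3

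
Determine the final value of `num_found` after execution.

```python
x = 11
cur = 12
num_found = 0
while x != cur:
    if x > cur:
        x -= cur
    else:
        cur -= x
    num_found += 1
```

Let's trace through this code step by step.

Initialize: x = 11
Initialize: cur = 12
Initialize: num_found = 0
Entering loop: while x != cur:

After execution: num_found = 11
11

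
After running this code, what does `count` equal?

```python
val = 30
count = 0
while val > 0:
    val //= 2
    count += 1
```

Let's trace through this code step by step.

Initialize: val = 30
Initialize: count = 0
Entering loop: while val > 0:

After execution: count = 5
5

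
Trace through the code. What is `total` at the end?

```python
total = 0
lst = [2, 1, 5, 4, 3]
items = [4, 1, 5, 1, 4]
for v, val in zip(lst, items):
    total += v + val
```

Let's trace through this code step by step.

Initialize: total = 0
Initialize: lst = [2, 1, 5, 4, 3]
Initialize: items = [4, 1, 5, 1, 4]
Entering loop: for v, val in zip(lst, items):

After execution: total = 30
30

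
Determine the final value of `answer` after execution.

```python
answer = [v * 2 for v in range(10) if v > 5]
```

Let's trace through this code step by step.

Initialize: answer = [v * 2 for v in range(10) if v > 5]

After execution: answer = [12, 14, 16, 18]
[12, 14, 16, 18]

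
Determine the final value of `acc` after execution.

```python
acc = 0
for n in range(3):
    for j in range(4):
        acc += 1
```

Let's trace through this code step by step.

Initialize: acc = 0
Entering loop: for n in range(3):

After execution: acc = 12
12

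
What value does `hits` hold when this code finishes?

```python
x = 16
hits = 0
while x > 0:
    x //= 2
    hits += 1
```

Let's trace through this code step by step.

Initialize: x = 16
Initialize: hits = 0
Entering loop: while x > 0:

After execution: hits = 5
5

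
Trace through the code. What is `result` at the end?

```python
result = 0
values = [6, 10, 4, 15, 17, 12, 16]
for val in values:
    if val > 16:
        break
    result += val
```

Let's trace through this code step by step.

Initialize: result = 0
Initialize: values = [6, 10, 4, 15, 17, 12, 16]
Entering loop: for val in values:

After execution: result = 35
35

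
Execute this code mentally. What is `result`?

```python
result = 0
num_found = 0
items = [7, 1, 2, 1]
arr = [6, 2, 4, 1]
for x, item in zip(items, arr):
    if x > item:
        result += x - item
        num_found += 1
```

Let's trace through this code step by step.

Initialize: result = 0
Initialize: num_found = 0
Initialize: items = [7, 1, 2, 1]
Initialize: arr = [6, 2, 4, 1]
Entering loop: for x, item in zip(items, arr):

After execution: result = 1
1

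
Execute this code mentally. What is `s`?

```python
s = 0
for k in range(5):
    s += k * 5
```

Let's trace through this code step by step.

Initialize: s = 0
Entering loop: for k in range(5):

After execution: s = 50
50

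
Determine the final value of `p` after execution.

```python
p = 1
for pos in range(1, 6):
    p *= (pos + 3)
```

Let's trace through this code step by step.

Initialize: p = 1
Entering loop: for pos in range(1, 6):

After execution: p = 6720
6720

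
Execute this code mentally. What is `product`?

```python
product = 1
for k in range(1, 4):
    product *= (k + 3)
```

Let's trace through this code step by step.

Initialize: product = 1
Entering loop: for k in range(1, 4):

After execution: product = 120
120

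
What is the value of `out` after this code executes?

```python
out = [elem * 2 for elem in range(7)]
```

Let's trace through this code step by step.

Initialize: out = [elem * 2 for elem in range(7)]

After execution: out = [0, 2, 4, 6, 8, 10, 12]
[0, 2, 4, 6, 8, 10, 12]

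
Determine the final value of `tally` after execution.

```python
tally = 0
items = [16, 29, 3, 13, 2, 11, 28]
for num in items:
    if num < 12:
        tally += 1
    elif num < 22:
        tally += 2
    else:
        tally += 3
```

Let's trace through this code step by step.

Initialize: tally = 0
Initialize: items = [16, 29, 3, 13, 2, 11, 28]
Entering loop: for num in items:

After execution: tally = 13
13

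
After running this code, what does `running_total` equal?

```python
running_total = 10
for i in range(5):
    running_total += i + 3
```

Let's trace through this code step by step.

Initialize: running_total = 10
Entering loop: for i in range(5):

After execution: running_total = 35
35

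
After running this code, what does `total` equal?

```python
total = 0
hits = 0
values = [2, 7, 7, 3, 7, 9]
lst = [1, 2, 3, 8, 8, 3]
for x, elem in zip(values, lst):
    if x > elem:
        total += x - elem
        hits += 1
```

Let's trace through this code step by step.

Initialize: total = 0
Initialize: hits = 0
Initialize: values = [2, 7, 7, 3, 7, 9]
Initialize: lst = [1, 2, 3, 8, 8, 3]
Entering loop: for x, elem in zip(values, lst):

After execution: total = 16
16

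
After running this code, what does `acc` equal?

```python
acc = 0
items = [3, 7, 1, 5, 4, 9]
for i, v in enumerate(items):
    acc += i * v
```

Let's trace through this code step by step.

Initialize: acc = 0
Initialize: items = [3, 7, 1, 5, 4, 9]
Entering loop: for i, v in enumerate(items):

After execution: acc = 85
85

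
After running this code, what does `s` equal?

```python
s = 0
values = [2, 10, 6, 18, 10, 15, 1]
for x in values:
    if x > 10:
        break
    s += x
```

Let's trace through this code step by step.

Initialize: s = 0
Initialize: values = [2, 10, 6, 18, 10, 15, 1]
Entering loop: for x in values:

After execution: s = 18
18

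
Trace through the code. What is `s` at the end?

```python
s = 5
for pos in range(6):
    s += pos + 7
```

Let's trace through this code step by step.

Initialize: s = 5
Entering loop: for pos in range(6):

After execution: s = 62
62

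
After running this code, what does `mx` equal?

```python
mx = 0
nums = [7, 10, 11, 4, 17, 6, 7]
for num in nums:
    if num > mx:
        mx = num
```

Let's trace through this code step by step.

Initialize: mx = 0
Initialize: nums = [7, 10, 11, 4, 17, 6, 7]
Entering loop: for num in nums:

After execution: mx = 17
17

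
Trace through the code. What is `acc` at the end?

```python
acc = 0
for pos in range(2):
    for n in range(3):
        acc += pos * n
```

Let's trace through this code step by step.

Initialize: acc = 0
Entering loop: for pos in range(2):

After execution: acc = 3
3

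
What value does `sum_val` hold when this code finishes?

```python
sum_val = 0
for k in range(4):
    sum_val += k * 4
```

Let's trace through this code step by step.

Initialize: sum_val = 0
Entering loop: for k in range(4):

After execution: sum_val = 24
24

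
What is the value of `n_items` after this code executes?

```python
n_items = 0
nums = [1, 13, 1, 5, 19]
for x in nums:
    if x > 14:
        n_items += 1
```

Let's trace through this code step by step.

Initialize: n_items = 0
Initialize: nums = [1, 13, 1, 5, 19]
Entering loop: for x in nums:

After execution: n_items = 1
1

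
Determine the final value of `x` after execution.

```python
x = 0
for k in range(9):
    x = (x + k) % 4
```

Let's trace through this code step by step.

Initialize: x = 0
Entering loop: for k in range(9):

After execution: x = 0
0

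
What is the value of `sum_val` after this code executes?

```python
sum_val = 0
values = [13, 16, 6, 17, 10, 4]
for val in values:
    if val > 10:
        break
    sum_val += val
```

Let's trace through this code step by step.

Initialize: sum_val = 0
Initialize: values = [13, 16, 6, 17, 10, 4]
Entering loop: for val in values:

After execution: sum_val = 0
0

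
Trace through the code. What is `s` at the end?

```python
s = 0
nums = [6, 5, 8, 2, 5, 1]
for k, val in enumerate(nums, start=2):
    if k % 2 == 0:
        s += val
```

Let's trace through this code step by step.

Initialize: s = 0
Initialize: nums = [6, 5, 8, 2, 5, 1]
Entering loop: for k, val in enumerate(nums, start=2):

After execution: s = 19
19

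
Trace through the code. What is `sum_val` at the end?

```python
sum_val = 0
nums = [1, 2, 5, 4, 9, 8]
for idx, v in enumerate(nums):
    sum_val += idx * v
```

Let's trace through this code step by step.

Initialize: sum_val = 0
Initialize: nums = [1, 2, 5, 4, 9, 8]
Entering loop: for idx, v in enumerate(nums):

After execution: sum_val = 100
100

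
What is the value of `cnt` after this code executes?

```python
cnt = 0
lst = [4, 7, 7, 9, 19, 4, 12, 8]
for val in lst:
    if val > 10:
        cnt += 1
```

Let's trace through this code step by step.

Initialize: cnt = 0
Initialize: lst = [4, 7, 7, 9, 19, 4, 12, 8]
Entering loop: for val in lst:

After execution: cnt = 2
2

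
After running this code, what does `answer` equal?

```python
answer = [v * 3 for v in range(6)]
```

Let's trace through this code step by step.

Initialize: answer = [v * 3 for v in range(6)]

After execution: answer = [0, 3, 6, 9, 12, 15]
[0, 3, 6, 9, 12, 15]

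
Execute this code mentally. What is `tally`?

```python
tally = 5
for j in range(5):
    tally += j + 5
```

Let's trace through this code step by step.

Initialize: tally = 5
Entering loop: for j in range(5):

After execution: tally = 40
40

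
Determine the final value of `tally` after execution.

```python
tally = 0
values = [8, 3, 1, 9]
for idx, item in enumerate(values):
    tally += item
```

Let's trace through this code step by step.

Initialize: tally = 0
Initialize: values = [8, 3, 1, 9]
Entering loop: for idx, item in enumerate(values):

After execution: tally = 21
21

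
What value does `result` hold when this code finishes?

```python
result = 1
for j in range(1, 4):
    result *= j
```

Let's trace through this code step by step.

Initialize: result = 1
Entering loop: for j in range(1, 4):

After execution: result = 6
6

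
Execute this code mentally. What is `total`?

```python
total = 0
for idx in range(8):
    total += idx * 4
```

Let's trace through this code step by step.

Initialize: total = 0
Entering loop: for idx in range(8):

After execution: total = 112
112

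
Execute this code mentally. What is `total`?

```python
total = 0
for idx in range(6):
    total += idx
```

Let's trace through this code step by step.

Initialize: total = 0
Entering loop: for idx in range(6):

After execution: total = 15
15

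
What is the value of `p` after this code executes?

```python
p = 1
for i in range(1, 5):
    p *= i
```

Let's trace through this code step by step.

Initialize: p = 1
Entering loop: for i in range(1, 5):

After execution: p = 24
24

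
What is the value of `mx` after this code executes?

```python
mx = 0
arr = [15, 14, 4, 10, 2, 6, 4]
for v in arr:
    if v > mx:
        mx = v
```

Let's trace through this code step by step.

Initialize: mx = 0
Initialize: arr = [15, 14, 4, 10, 2, 6, 4]
Entering loop: for v in arr:

After execution: mx = 15
15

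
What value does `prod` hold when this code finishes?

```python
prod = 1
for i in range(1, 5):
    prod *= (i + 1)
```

Let's trace through this code step by step.

Initialize: prod = 1
Entering loop: for i in range(1, 5):

After execution: prod = 120
120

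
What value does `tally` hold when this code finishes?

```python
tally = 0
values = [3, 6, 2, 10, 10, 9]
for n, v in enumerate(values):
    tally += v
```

Let's trace through this code step by step.

Initialize: tally = 0
Initialize: values = [3, 6, 2, 10, 10, 9]
Entering loop: for n, v in enumerate(values):

After execution: tally = 40
40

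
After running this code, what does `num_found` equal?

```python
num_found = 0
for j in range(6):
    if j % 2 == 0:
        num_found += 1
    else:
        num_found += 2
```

Let's trace through this code step by step.

Initialize: num_found = 0
Entering loop: for j in range(6):

After execution: num_found = 9
9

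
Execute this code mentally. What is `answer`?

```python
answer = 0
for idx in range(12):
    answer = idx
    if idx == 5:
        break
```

Let's trace through this code step by step.

Initialize: answer = 0
Entering loop: for idx in range(12):

After execution: answer = 5
5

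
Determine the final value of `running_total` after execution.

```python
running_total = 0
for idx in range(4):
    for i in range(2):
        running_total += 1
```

Let's trace through this code step by step.

Initialize: running_total = 0
Entering loop: for idx in range(4):

After execution: running_total = 8
8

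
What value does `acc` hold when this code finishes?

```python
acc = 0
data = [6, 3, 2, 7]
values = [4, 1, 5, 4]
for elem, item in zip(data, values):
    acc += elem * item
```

Let's trace through this code step by step.

Initialize: acc = 0
Initialize: data = [6, 3, 2, 7]
Initialize: values = [4, 1, 5, 4]
Entering loop: for elem, item in zip(data, values):

After execution: acc = 65
65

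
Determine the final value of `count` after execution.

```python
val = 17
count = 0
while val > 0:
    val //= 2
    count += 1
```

Let's trace through this code step by step.

Initialize: val = 17
Initialize: count = 0
Entering loop: while val > 0:

After execution: count = 5
5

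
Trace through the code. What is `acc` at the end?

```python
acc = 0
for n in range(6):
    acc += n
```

Let's trace through this code step by step.

Initialize: acc = 0
Entering loop: for n in range(6):

After execution: acc = 15
15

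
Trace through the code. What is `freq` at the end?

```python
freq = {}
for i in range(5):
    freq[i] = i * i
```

Let's trace through this code step by step.

Initialize: freq = {}
Entering loop: for i in range(5):

After execution: freq = {0: 0, 1: 1, 2: 4, 3: 9, 4: 16}
{0: 0, 1: 1, 2: 4, 3: 9, 4: 16}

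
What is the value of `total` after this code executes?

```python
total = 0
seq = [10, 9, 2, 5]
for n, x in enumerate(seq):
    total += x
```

Let's trace through this code step by step.

Initialize: total = 0
Initialize: seq = [10, 9, 2, 5]
Entering loop: for n, x in enumerate(seq):

After execution: total = 26
26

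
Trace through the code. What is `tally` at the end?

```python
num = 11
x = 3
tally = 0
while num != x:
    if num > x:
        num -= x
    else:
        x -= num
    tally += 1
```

Let's trace through this code step by step.

Initialize: num = 11
Initialize: x = 3
Initialize: tally = 0
Entering loop: while num != x:

After execution: tally = 5
5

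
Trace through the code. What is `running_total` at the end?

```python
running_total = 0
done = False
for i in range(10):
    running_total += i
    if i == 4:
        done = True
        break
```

Let's trace through this code step by step.

Initialize: running_total = 0
Initialize: done = False
Entering loop: for i in range(10):

After execution: running_total = 10
10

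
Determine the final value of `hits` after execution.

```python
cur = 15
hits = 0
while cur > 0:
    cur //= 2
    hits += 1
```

Let's trace through this code step by step.

Initialize: cur = 15
Initialize: hits = 0
Entering loop: while cur > 0:

After execution: hits = 4
4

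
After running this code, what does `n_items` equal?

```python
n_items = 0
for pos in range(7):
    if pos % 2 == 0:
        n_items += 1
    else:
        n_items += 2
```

Let's trace through this code step by step.

Initialize: n_items = 0
Entering loop: for pos in range(7):

After execution: n_items = 10
10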